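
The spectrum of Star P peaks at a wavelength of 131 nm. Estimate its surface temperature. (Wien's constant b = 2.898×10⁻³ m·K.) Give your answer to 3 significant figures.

T = b/λ_max = 2.898×10⁻³ / (131×10⁻⁹) = 2.212×10^4 K.

2.21×10^4 K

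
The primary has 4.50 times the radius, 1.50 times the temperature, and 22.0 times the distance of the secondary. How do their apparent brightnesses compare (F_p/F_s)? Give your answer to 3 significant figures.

0.212

L_p/L_s = (R_p/R_s)²(T_p/T_s)⁴ = (4.50)² × (1.50)⁴ = 102.5.
F_p/F_s = (L_p/L_s)/(d_p/d_s)² = 102.5 / (22.0)² = 0.2118.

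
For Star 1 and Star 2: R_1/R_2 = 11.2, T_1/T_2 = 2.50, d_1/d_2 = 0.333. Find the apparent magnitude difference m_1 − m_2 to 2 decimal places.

-11.61

L_1/L_2 = (11.2)²(2.50)⁴ = 4900.
F_1/F_2 = (L_1/L_2)/(d_1/d_2)² = 4900/0.1109 = 4.419×10^4.
m_1 − m_2 = −2.5 log₁₀(4.419×10^4) = -11.61.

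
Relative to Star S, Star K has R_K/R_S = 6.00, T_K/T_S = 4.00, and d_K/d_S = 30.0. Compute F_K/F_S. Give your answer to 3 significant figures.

10.2

L_K/L_S = (R_K/R_S)²(T_K/T_S)⁴ = (6.00)² × (4.00)⁴ = 9216.
F_K/F_S = (L_K/L_S)/(d_K/d_S)² = 9216 / (30.0)² = 10.24.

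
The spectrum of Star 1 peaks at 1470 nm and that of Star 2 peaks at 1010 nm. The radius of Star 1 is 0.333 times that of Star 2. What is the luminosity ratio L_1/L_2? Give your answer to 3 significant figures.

0.0247

Wien's law gives T ∝ 1/λ_max, so T_1/T_2 = λ_2/λ_1 = 1010/1470 = 0.6871.
Then L ∝ R²T⁴ gives L_1/L_2 = (0.333)² × (0.6871)⁴ = 0.1109 × 0.2229 = 0.02471.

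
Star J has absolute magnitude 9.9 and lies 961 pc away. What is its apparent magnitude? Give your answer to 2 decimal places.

19.81

m = M + 5 log₁₀(d/10 pc) = 9.9 + 5 log₁₀(961/10)
  = 9.9 + 5 × 1.983 = 9.9 + 9.91 = 19.81.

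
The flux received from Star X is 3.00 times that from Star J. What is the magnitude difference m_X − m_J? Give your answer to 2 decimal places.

-1.19

m_X − m_J = −2.5 log₁₀(F_X/F_J) = −2.5 log₁₀(3.00) = −2.5 × (0.477) = -1.193.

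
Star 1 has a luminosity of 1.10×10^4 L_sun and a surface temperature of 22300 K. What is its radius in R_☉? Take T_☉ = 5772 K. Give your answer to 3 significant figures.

7.03 R_☉

R/R_☉ = √(L/L_☉) / (T/T_☉)² = √(1.10×10^4) / (3.863)²
       = 104.9 / 14.93 = 7.027.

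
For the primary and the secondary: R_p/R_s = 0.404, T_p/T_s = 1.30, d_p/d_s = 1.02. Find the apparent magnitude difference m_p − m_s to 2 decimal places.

0.87

L_p/L_s = (0.404)²(1.30)⁴ = 0.4662.
F_p/F_s = (L_p/L_s)/(d_p/d_s)² = 0.4662/1.040 = 0.4481.
m_p − m_s = −2.5 log₁₀(0.4481) = 0.87.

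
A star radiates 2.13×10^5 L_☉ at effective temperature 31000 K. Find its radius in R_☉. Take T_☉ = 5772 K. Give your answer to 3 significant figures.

16.0 R_☉

R/R_☉ = √(L/L_☉) / (T/T_☉)² = √(2.13×10^5) / (5.371)²
       = 461.5 / 28.85 = 16.00.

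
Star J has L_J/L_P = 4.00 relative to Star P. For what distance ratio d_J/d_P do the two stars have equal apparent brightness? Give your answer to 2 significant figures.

Equal flux requires L_J/d_J² = L_P/d_P², so d_J/d_P = √(L_J/L_P)
= √(4.00) = 2.000.

2.0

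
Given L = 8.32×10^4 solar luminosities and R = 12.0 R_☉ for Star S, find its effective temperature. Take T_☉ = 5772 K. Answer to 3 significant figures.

T/T_☉ = (L/L_☉)^(1/4) / (R/R_☉)^(1/2)
T = 5772 × (8.32×10^4)^(1/4) / √(12.0) = 5772 × 16.98 / 3.464 = 2.830×10^4 K.

2.83×10^4 K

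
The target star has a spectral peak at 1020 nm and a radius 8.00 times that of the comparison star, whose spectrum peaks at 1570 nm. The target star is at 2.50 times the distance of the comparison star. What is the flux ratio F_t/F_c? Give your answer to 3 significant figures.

Wien's law: T_t/T_c = λ_c/λ_t = 1570/1020 = 1.539.
L_t/L_c = (R_t/R_c)²(T_t/T_c)⁴ = (8.00)²(1.539)⁴ = 359.2.
F_t/F_c = (L_t/L_c)/(d_t/d_c)² = 359.2/(2.50)² = 57.48.

57.5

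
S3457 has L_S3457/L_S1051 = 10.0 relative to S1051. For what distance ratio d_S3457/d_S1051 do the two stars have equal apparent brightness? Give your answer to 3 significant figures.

3.16

Equal flux requires L_S3457/d_S3457² = L_S1051/d_S1051², so d_S3457/d_S1051 = √(L_S3457/L_S1051)
= √(10.0) = 3.162.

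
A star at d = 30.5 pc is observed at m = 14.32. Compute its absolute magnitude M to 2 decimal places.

M = m − 5 log₁₀(d/10 pc) = 14.32 − 5 log₁₀(30.5/10)
  = 14.32 − 5 × 0.484 = 14.32 − 2.42 = 11.90.

11.90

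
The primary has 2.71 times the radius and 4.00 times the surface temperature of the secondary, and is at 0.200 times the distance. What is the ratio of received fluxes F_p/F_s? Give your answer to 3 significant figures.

L_p/L_s = (R_p/R_s)²(T_p/T_s)⁴ = (2.71)² × (4.00)⁴ = 1880.
F_p/F_s = (L_p/L_s)/(d_p/d_s)² = 1880 / (0.200)² = 4.700×10^4.

4.70×10^4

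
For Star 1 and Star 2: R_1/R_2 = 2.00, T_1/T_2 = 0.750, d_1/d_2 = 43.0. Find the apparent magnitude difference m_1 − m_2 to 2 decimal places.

7.91

L_1/L_2 = (2.00)²(0.750)⁴ = 1.266.
F_1/F_2 = (L_1/L_2)/(d_1/d_2)² = 1.266/1849 = 6.845×10^-4.
m_1 − m_2 = −2.5 log₁₀(6.845×10^-4) = 7.91.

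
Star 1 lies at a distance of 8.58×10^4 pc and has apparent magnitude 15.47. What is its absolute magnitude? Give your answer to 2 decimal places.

-4.20

M = m − 5 log₁₀(d/10 pc) = 15.47 − 5 log₁₀(8.58×10^4/10)
  = 15.47 − 5 × 3.933 = 15.47 − 19.67 = -4.20.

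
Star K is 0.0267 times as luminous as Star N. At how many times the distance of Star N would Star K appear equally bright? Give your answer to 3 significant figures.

Equal flux requires L_K/d_K² = L_N/d_N², so d_K/d_N = √(L_K/L_N)
= √(0.0267) = 0.1634.

0.163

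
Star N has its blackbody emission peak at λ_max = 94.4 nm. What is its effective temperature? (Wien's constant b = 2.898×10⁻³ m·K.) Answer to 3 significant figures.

3.07×10^4 K

T = b/λ_max = 2.898×10⁻³ / (94.4×10⁻⁹) = 3.070×10^4 K.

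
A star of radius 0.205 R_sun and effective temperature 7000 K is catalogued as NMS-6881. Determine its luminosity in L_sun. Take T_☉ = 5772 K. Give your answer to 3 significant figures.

0.0909 L_sun

L/L_☉ = (R/R_☉)² (T/T_☉)⁴ = (0.205)² × (7000/5772)⁴
       = 0.04202 × (1.213)⁴ = 0.04202 × 2.163 = 0.09091.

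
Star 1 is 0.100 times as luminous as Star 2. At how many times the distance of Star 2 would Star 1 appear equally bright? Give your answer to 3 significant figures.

Equal flux requires L_1/d_1² = L_2/d_2², so d_1/d_2 = √(L_1/L_2)
= √(0.100) = 0.3162.

0.316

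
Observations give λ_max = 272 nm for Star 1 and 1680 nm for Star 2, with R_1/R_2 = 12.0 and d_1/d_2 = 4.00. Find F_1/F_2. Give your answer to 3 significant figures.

1.31×10^4

Wien's law: T_1/T_2 = λ_2/λ_1 = 1680/272 = 6.176.
L_1/L_2 = (R_1/R_2)²(T_1/T_2)⁴ = (12.0)²(6.176)⁴ = 2.096×10^5.
F_1/F_2 = (L_1/L_2)/(d_1/d_2)² = 2.096×10^5/(4.00)² = 1.310×10^4.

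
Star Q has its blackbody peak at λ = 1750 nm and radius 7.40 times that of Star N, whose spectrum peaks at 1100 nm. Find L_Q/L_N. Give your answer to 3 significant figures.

8.55

Wien's law gives T ∝ 1/λ_max, so T_Q/T_N = λ_N/λ_Q = 1100/1750 = 0.6286.
Then L ∝ R²T⁴ gives L_Q/L_N = (7.40)² × (0.6286)⁴ = 54.76 × 0.1561 = 8.548.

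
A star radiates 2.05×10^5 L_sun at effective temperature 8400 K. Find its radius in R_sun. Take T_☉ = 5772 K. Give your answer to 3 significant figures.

R/R_☉ = √(L/L_☉) / (T/T_☉)² = √(2.05×10^5) / (1.455)²
       = 452.8 / 2.118 = 213.8.

214 R_sun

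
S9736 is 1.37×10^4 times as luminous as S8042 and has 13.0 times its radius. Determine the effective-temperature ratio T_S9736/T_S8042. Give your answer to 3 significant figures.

L ∝ R²T⁴ gives T ∝ (L/R²)^(1/4), so
T_S9736/T_S8042 = (1.37×10^4 / 13.0²)^(1/4) = (81.07)^(1/4) = 3.001.

3.00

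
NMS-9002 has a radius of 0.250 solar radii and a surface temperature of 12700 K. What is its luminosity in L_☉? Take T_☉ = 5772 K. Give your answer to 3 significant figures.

L/L_☉ = (R/R_☉)² (T/T_☉)⁴ = (0.250)² × (12700/5772)⁴
       = 0.06250 × (2.200)⁴ = 0.06250 × 23.44 = 1.465.

1.46 L_☉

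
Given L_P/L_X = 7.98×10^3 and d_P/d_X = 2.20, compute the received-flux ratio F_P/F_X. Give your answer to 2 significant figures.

1.6×10^3

F = L/(4πd²), so F_P/F_X = (L_P/L_X) / (d_P/d_X)²
= 7.98×10^3 / (2.20)² = 7.98×10^3 / 4.840 = 1649.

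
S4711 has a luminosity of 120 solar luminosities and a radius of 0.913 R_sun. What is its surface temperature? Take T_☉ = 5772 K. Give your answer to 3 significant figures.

2.00×10^4 K

T/T_☉ = (L/L_☉)^(1/4) / (R/R_☉)^(1/2)
T = 5772 × (120)^(1/4) / √(0.913) = 5772 × 3.310 / 0.9555 = 1.999×10^4 K.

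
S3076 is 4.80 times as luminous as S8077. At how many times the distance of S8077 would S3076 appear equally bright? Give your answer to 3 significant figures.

2.19

Equal flux requires L_S3076/d_S3076² = L_S8077/d_S8077², so d_S3076/d_S8077 = √(L_S3076/L_S8077)
= √(4.80) = 2.191.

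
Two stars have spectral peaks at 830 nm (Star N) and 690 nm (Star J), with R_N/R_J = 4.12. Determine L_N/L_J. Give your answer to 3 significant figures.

8.11

Wien's law gives T ∝ 1/λ_max, so T_N/T_J = λ_J/λ_N = 690/830 = 0.8313.
Then L ∝ R²T⁴ gives L_N/L_J = (4.12)² × (0.8313)⁴ = 16.97 × 0.4776 = 8.107.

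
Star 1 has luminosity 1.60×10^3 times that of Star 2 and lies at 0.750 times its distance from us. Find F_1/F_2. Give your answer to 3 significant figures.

F = L/(4πd²), so F_1/F_2 = (L_1/L_2) / (d_1/d_2)²
= 1.60×10^3 / (0.750)² = 1.60×10^3 / 0.5625 = 2844.

2.84×10^3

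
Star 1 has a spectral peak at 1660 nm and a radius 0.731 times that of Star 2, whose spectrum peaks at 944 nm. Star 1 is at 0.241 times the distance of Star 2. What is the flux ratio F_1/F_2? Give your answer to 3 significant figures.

0.962

Wien's law: T_1/T_2 = λ_2/λ_1 = 944/1660 = 0.5687.
L_1/L_2 = (R_1/R_2)²(T_1/T_2)⁴ = (0.731)²(0.5687)⁴ = 0.05588.
F_1/F_2 = (L_1/L_2)/(d_1/d_2)² = 0.05588/(0.241)² = 0.9622.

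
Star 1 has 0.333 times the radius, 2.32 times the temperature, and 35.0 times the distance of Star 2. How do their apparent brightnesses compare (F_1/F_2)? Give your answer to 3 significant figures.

L_1/L_2 = (R_1/R_2)²(T_1/T_2)⁴ = (0.333)² × (2.32)⁴ = 3.212.
F_1/F_2 = (L_1/L_2)/(d_1/d_2)² = 3.212 / (35.0)² = 0.002622.

0.00262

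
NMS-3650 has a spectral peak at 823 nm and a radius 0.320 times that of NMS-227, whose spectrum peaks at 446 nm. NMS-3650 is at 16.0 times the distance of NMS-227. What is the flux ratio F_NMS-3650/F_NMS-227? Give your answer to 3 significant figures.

Wien's law: T_NMS-3650/T_NMS-227 = λ_NMS-227/λ_NMS-3650 = 446/823 = 0.5419.
L_NMS-3650/L_NMS-227 = (R_NMS-3650/R_NMS-227)²(T_NMS-3650/T_NMS-227)⁴ = (0.320)²(0.5419)⁴ = 0.008832.
F_NMS-3650/F_NMS-227 = (L_NMS-3650/L_NMS-227)/(d_NMS-3650/d_NMS-227)² = 0.008832/(16.0)² = 3.450×10^-5.

3.45×10^-5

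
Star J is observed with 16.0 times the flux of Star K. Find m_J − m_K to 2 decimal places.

-3.01

m_J − m_K = −2.5 log₁₀(F_J/F_K) = −2.5 log₁₀(16.0) = −2.5 × (1.204) = -3.010.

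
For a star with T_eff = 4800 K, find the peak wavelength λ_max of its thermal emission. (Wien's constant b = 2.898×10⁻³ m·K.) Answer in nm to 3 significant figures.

604 nm

λ_max = b/T = 2.898×10⁻³ / 4800 = 6.04×10^-7 m = 603.8 nm.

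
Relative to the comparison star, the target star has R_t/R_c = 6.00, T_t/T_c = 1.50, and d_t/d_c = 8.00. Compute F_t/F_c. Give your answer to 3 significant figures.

L_t/L_c = (R_t/R_c)²(T_t/T_c)⁴ = (6.00)² × (1.50)⁴ = 182.2.
F_t/F_c = (L_t/L_c)/(d_t/d_c)² = 182.2 / (8.00)² = 2.848.

2.85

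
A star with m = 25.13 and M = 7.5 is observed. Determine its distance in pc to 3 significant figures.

m − M = 5 log₁₀(d/10 pc)
25.13 − (7.5) = 17.63 = 5 log₁₀(d/10)
d = 10 × 10^(17.63/5) = 10 × 10^3.526 = 3.357×10^4 pc.

3.36×10^4 pc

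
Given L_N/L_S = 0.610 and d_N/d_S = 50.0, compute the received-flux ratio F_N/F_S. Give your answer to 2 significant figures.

2.4×10^-4

F = L/(4πd²), so F_N/F_S = (L_N/L_S) / (d_N/d_S)²
= 0.610 / (50.0)² = 0.610 / 2500 = 2.440×10^-4.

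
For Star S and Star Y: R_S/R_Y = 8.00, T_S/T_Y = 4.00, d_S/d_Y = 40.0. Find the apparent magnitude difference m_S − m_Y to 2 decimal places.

-2.53

L_S/L_Y = (8.00)²(4.00)⁴ = 1.638×10^4.
F_S/F_Y = (L_S/L_Y)/(d_S/d_Y)² = 1.638×10^4/1600 = 10.24.
m_S − m_Y = −2.5 log₁₀(10.24) = -2.53.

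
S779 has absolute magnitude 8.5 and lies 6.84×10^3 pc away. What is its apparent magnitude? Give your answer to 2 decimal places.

m = M + 5 log₁₀(d/10 pc) = 8.5 + 5 log₁₀(6.84×10^3/10)
  = 8.5 + 5 × 2.835 = 8.5 + 14.18 = 22.68.

22.68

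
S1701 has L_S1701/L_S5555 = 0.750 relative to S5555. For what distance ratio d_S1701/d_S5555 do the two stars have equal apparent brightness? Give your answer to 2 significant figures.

0.87

Equal flux requires L_S1701/d_S1701² = L_S5555/d_S5555², so d_S1701/d_S5555 = √(L_S1701/L_S5555)
= √(0.750) = 0.8660.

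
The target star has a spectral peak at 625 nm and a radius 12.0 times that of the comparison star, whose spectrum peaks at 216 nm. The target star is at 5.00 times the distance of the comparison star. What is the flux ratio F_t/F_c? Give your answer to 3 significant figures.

0.0822

Wien's law: T_t/T_c = λ_c/λ_t = 216/625 = 0.3456.
L_t/L_c = (R_t/R_c)²(T_t/T_c)⁴ = (12.0)²(0.3456)⁴ = 2.054.
F_t/F_c = (L_t/L_c)/(d_t/d_c)² = 2.054/(5.00)² = 0.08217.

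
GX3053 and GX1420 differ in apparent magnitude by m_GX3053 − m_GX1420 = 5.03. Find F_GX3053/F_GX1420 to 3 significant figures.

0.00973

F_GX3053/F_GX1420 = 10^(−(m_GX3053 − m_GX1420)/2.5) = 10^(-5.03/2.5) = 10^-2.012 = 0.009727.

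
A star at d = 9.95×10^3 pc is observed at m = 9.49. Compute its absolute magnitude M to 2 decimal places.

-5.50

M = m − 5 log₁₀(d/10 pc) = 9.49 − 5 log₁₀(9.95×10^3/10)
  = 9.49 − 5 × 2.998 = 9.49 − 14.99 = -5.50.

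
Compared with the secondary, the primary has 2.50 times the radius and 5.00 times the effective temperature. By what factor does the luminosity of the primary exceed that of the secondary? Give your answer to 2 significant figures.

From the Stefan–Boltzmann law, L ∝ R²T⁴, so
L_p/L_s = (R_p/R_s)² (T_p/T_s)⁴ = (2.50)² × (5.00)⁴ = 6.250 × 625.0 = 3906.

3.9×10^3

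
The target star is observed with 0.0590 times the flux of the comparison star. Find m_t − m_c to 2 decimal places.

3.07

m_t − m_c = −2.5 log₁₀(F_t/F_c) = −2.5 log₁₀(0.0590) = −2.5 × (-1.229) = 3.073.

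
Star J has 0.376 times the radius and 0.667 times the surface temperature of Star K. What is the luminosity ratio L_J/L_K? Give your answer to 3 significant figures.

0.0280

From the Stefan–Boltzmann law, L ∝ R²T⁴, so
L_J/L_K = (R_J/R_K)² (T_J/T_K)⁴ = (0.376)² × (0.667)⁴ = 0.1414 × 0.1979 = 0.02798.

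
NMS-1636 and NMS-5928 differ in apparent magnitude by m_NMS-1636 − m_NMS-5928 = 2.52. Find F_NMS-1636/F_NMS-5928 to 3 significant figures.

F_NMS-1636/F_NMS-5928 = 10^(−(m_NMS-1636 − m_NMS-5928)/2.5) = 10^(-2.52/2.5) = 10^-1.008 = 0.09817.

0.0982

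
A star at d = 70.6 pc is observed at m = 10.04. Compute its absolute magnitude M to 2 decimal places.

M = m − 5 log₁₀(d/10 pc) = 10.04 − 5 log₁₀(70.6/10)
  = 10.04 − 5 × 0.849 = 10.04 − 4.24 = 5.80.

5.80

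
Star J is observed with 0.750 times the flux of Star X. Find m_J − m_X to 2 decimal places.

m_J − m_X = −2.5 log₁₀(F_J/F_X) = −2.5 log₁₀(0.750) = −2.5 × (-0.125) = 0.312.

0.31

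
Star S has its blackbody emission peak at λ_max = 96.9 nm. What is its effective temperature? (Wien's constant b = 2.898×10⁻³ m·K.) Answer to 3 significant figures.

2.99×10^4 K

T = b/λ_max = 2.898×10⁻³ / (96.9×10⁻⁹) = 2.991×10^4 K.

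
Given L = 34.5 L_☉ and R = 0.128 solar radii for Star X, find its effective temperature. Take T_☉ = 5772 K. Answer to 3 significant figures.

3.91×10^4 K

T/T_☉ = (L/L_☉)^(1/4) / (R/R_☉)^(1/2)
T = 5772 × (34.5)^(1/4) / √(0.128) = 5772 × 2.424 / 0.3578 = 3.910×10^4 K.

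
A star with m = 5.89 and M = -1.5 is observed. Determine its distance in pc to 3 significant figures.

m − M = 5 log₁₀(d/10 pc)
5.89 − (-1.5) = 7.39 = 5 log₁₀(d/10)
d = 10 × 10^(7.39/5) = 10 × 10^1.478 = 300.6 pc.

301 pc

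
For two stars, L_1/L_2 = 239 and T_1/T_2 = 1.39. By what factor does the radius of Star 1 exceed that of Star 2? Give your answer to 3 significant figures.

8.00

L ∝ R²T⁴ gives R ∝ √L / T², so
R_1/R_2 = √(239) / (1.39)² = 15.46 / 1.932 = 8.001.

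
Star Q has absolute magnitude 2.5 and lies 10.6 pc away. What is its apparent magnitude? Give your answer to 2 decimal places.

m = M + 5 log₁₀(d/10 pc) = 2.5 + 5 log₁₀(10.6/10)
  = 2.5 + 5 × 0.025 = 2.5 + 0.13 = 2.63.

2.63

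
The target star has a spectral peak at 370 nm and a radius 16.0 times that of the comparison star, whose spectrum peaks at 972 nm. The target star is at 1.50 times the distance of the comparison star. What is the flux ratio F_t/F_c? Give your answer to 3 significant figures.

5.42×10^3

Wien's law: T_t/T_c = λ_c/λ_t = 972/370 = 2.627.
L_t/L_c = (R_t/R_c)²(T_t/T_c)⁴ = (16.0)²(2.627)⁴ = 1.219×10^4.
F_t/F_c = (L_t/L_c)/(d_t/d_c)² = 1.219×10^4/(1.50)² = 5419.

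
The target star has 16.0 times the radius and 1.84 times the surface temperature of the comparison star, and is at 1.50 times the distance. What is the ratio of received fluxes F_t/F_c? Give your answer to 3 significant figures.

L_t/L_c = (R_t/R_c)²(T_t/T_c)⁴ = (16.0)² × (1.84)⁴ = 2934.
F_t/F_c = (L_t/L_c)/(d_t/d_c)² = 2934 / (1.50)² = 1304.

1.30×10^3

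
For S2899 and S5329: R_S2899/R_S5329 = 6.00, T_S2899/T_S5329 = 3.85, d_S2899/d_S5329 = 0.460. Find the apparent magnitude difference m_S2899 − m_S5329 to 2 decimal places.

-11.43

L_S2899/L_S5329 = (6.00)²(3.85)⁴ = 7909.
F_S2899/F_S5329 = (L_S2899/L_S5329)/(d_S2899/d_S5329)² = 7909/0.2116 = 3.738×10^4.
m_S2899 − m_S5329 = −2.5 log₁₀(3.738×10^4) = -11.43.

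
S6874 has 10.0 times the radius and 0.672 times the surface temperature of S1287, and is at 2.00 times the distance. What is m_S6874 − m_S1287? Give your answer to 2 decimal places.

-1.77

L_S6874/L_S1287 = (10.0)²(0.672)⁴ = 20.39.
F_S6874/F_S1287 = (L_S6874/L_S1287)/(d_S6874/d_S1287)² = 20.39/4.000 = 5.098.
m_S6874 − m_S1287 = −2.5 log₁₀(5.098) = -1.77.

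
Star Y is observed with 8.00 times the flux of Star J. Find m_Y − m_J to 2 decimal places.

-2.26

m_Y − m_J = −2.5 log₁₀(F_Y/F_J) = −2.5 log₁₀(8.00) = −2.5 × (0.903) = -2.258.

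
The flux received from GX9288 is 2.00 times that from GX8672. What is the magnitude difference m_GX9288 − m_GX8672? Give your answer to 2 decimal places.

-0.75

m_GX9288 − m_GX8672 = −2.5 log₁₀(F_GX9288/F_GX8672) = −2.5 log₁₀(2.00) = −2.5 × (0.301) = -0.753.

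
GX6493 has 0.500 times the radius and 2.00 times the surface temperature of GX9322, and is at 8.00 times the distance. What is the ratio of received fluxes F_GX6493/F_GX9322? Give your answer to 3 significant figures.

L_GX6493/L_GX9322 = (R_GX6493/R_GX9322)²(T_GX6493/T_GX9322)⁴ = (0.500)² × (2.00)⁴ = 4.000.
F_GX6493/F_GX9322 = (L_GX6493/L_GX9322)/(d_GX6493/d_GX9322)² = 4.000 / (8.00)² = 0.06250.

0.0625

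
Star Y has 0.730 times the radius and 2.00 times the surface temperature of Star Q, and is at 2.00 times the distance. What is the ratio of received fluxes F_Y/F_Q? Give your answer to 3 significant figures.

2.13

L_Y/L_Q = (R_Y/R_Q)²(T_Y/T_Q)⁴ = (0.730)² × (2.00)⁴ = 8.526.
F_Y/F_Q = (L_Y/L_Q)/(d_Y/d_Q)² = 8.526 / (2.00)² = 2.132.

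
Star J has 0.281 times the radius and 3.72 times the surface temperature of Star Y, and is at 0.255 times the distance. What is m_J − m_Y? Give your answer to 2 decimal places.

-5.92

L_J/L_Y = (0.281)²(3.72)⁴ = 15.12.
F_J/F_Y = (L_J/L_Y)/(d_J/d_Y)² = 15.12/0.06502 = 232.5.
m_J − m_Y = −2.5 log₁₀(232.5) = -5.92.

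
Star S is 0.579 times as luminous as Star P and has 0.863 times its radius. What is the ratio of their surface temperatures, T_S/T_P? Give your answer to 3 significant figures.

L ∝ R²T⁴ gives T ∝ (L/R²)^(1/4), so
T_S/T_P = (0.579 / 0.863²)^(1/4) = (0.7774)^(1/4) = 0.9390.

0.939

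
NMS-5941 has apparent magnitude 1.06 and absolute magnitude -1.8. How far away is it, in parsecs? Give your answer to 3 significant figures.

m − M = 5 log₁₀(d/10 pc)
1.06 − (-1.8) = 2.86 = 5 log₁₀(d/10)
d = 10 × 10^(2.86/5) = 10 × 10^0.572 = 37.33 pc.

37.3 pc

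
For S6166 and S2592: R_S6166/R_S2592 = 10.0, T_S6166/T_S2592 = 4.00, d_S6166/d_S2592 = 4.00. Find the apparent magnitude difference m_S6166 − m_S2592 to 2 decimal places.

-8.01

L_S6166/L_S2592 = (10.0)²(4.00)⁴ = 2.560×10^4.
F_S6166/F_S2592 = (L_S6166/L_S2592)/(d_S6166/d_S2592)² = 2.560×10^4/16.00 = 1600.
m_S6166 − m_S2592 = −2.5 log₁₀(1600) = -8.01.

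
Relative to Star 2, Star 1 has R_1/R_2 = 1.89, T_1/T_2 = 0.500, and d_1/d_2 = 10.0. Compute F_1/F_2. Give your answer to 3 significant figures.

L_1/L_2 = (R_1/R_2)²(T_1/T_2)⁴ = (1.89)² × (0.500)⁴ = 0.2233.
F_1/F_2 = (L_1/L_2)/(d_1/d_2)² = 0.2233 / (10.0)² = 0.002233.

0.00223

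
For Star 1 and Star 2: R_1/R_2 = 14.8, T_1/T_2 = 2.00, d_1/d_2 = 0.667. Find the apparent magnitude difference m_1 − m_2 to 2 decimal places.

L_1/L_2 = (14.8)²(2.00)⁴ = 3505.
F_1/F_2 = (L_1/L_2)/(d_1/d_2)² = 3505/0.4449 = 7878.
m_1 − m_2 = −2.5 log₁₀(7878) = -9.74.

-9.74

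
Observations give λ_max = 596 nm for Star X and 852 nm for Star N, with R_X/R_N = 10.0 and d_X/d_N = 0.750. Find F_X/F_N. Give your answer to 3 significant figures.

742

Wien's law: T_X/T_N = λ_N/λ_X = 852/596 = 1.430.
L_X/L_N = (R_X/R_N)²(T_X/T_N)⁴ = (10.0)²(1.430)⁴ = 417.6.
F_X/F_N = (L_X/L_N)/(d_X/d_N)² = 417.6/(0.750)² = 742.4.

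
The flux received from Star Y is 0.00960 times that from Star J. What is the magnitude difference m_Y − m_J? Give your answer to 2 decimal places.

5.04

m_Y − m_J = −2.5 log₁₀(F_Y/F_J) = −2.5 log₁₀(0.00960) = −2.5 × (-2.018) = 5.044.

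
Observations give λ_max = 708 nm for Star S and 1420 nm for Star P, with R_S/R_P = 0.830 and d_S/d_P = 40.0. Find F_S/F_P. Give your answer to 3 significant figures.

0.00697

Wien's law: T_S/T_P = λ_P/λ_S = 1420/708 = 2.006.
L_S/L_P = (R_S/R_P)²(T_S/T_P)⁴ = (0.830)²(2.006)⁴ = 11.15.
F_S/F_P = (L_S/L_P)/(d_S/d_P)² = 11.15/(40.0)² = 0.006967.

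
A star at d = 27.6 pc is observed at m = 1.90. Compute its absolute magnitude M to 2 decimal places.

M = m − 5 log₁₀(d/10 pc) = 1.90 − 5 log₁₀(27.6/10)
  = 1.90 − 5 × 0.441 = 1.90 − 2.20 = -0.30.

-0.30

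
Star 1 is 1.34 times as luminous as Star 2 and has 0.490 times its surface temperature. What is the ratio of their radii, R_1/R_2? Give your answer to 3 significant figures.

L ∝ R²T⁴ gives R ∝ √L / T², so
R_1/R_2 = √(1.34) / (0.490)² = 1.158 / 0.2401 = 4.821.

4.82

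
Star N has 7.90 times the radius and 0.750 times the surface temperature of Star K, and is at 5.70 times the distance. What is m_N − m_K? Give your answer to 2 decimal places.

0.54

L_N/L_K = (7.90)²(0.750)⁴ = 19.75.
F_N/F_K = (L_N/L_K)/(d_N/d_K)² = 19.75/32.49 = 0.6078.
m_N − m_K = −2.5 log₁₀(0.6078) = 0.54.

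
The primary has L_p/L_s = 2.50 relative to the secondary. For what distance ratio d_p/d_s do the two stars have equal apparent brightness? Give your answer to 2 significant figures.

Equal flux requires L_p/d_p² = L_s/d_s², so d_p/d_s = √(L_p/L_s)
= √(2.50) = 1.581.

1.6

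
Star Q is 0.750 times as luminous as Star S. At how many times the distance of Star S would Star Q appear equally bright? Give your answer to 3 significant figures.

0.866

Equal flux requires L_Q/d_Q² = L_S/d_S², so d_Q/d_S = √(L_Q/L_S)
= √(0.750) = 0.8660.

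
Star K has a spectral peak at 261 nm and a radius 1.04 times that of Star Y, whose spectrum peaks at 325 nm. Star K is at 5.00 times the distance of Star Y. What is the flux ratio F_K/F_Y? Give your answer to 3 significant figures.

Wien's law: T_K/T_Y = λ_Y/λ_K = 325/261 = 1.245.
L_K/L_Y = (R_K/R_Y)²(T_K/T_Y)⁴ = (1.04)²(1.245)⁴ = 2.600.
F_K/F_Y = (L_K/L_Y)/(d_K/d_Y)² = 2.600/(5.00)² = 0.1040.

0.104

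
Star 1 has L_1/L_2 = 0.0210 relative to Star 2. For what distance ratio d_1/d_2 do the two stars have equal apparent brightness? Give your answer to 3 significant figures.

0.145

Equal flux requires L_1/d_1² = L_2/d_2², so d_1/d_2 = √(L_1/L_2)
= √(0.0210) = 0.1449.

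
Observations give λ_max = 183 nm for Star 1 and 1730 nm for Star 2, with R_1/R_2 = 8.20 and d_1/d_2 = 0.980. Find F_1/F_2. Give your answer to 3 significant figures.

5.59×10^5

Wien's law: T_1/T_2 = λ_2/λ_1 = 1730/183 = 9.454.
L_1/L_2 = (R_1/R_2)²(T_1/T_2)⁴ = (8.20)²(9.454)⁴ = 5.370×10^5.
F_1/F_2 = (L_1/L_2)/(d_1/d_2)² = 5.370×10^5/(0.980)² = 5.592×10^5.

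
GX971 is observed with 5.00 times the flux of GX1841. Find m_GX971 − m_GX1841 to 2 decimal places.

-1.75

m_GX971 − m_GX1841 = −2.5 log₁₀(F_GX971/F_GX1841) = −2.5 log₁₀(5.00) = −2.5 × (0.699) = -1.747.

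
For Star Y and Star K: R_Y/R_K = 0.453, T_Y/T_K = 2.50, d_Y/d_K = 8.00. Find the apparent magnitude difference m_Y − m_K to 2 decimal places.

2.26

L_Y/L_K = (0.453)²(2.50)⁴ = 8.016.
F_Y/F_K = (L_Y/L_K)/(d_Y/d_K)² = 8.016/64.00 = 0.1252.
m_Y − m_K = −2.5 log₁₀(0.1252) = 2.26.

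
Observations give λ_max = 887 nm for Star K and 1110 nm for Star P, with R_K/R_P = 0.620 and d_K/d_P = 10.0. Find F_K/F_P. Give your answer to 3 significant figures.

0.00943

Wien's law: T_K/T_P = λ_P/λ_K = 1110/887 = 1.251.
L_K/L_P = (R_K/R_P)²(T_K/T_P)⁴ = (0.620)²(1.251)⁴ = 0.9427.
F_K/F_P = (L_K/L_P)/(d_K/d_P)² = 0.9427/(10.0)² = 0.009427.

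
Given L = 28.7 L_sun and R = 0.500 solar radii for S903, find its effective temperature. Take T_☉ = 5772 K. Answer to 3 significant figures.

1.89×10^4 K

T/T_☉ = (L/L_☉)^(1/4) / (R/R_☉)^(1/2)
T = 5772 × (28.7)^(1/4) / √(0.500) = 5772 × 2.315 / 0.7071 = 1.889×10^4 K.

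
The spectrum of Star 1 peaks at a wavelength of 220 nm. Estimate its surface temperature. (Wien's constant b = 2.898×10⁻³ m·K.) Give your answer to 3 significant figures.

1.32×10^4 K

T = b/λ_max = 2.898×10⁻³ / (220×10⁻⁹) = 1.317×10^4 K.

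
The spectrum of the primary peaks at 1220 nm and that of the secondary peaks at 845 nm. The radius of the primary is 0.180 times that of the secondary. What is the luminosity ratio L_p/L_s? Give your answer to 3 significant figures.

0.00746

Wien's law gives T ∝ 1/λ_max, so T_p/T_s = λ_s/λ_p = 845/1220 = 0.6926.
Then L ∝ R²T⁴ gives L_p/L_s = (0.180)² × (0.6926)⁴ = 0.03240 × 0.2301 = 0.007456.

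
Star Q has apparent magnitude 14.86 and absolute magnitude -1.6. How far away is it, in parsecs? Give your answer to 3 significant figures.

1.96×10^4 pc

m − M = 5 log₁₀(d/10 pc)
14.86 − (-1.6) = 16.46 = 5 log₁₀(d/10)
d = 10 × 10^(16.46/5) = 10 × 10^3.292 = 1.959×10^4 pc.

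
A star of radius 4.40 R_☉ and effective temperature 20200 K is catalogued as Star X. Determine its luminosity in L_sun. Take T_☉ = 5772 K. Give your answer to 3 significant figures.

L/L_☉ = (R/R_☉)² (T/T_☉)⁴ = (4.40)² × (20200/5772)⁴
       = 19.36 × (3.500)⁴ = 19.36 × 150.0 = 2904.

2.90×10^3 L_sun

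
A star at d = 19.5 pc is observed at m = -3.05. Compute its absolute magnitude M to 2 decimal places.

M = m − 5 log₁₀(d/10 pc) = -3.05 − 5 log₁₀(19.5/10)
  = -3.05 − 5 × 0.290 = -3.05 − 1.45 = -4.50.

-4.50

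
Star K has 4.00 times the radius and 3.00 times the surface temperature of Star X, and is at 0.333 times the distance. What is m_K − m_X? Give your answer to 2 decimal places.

-10.17

L_K/L_X = (4.00)²(3.00)⁴ = 1296.
F_K/F_X = (L_K/L_X)/(d_K/d_X)² = 1296/0.1109 = 1.169×10^4.
m_K − m_X = −2.5 log₁₀(1.169×10^4) = -10.17.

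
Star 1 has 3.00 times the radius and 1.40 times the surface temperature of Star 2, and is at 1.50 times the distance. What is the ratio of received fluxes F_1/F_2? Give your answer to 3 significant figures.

15.4

L_1/L_2 = (R_1/R_2)²(T_1/T_2)⁴ = (3.00)² × (1.40)⁴ = 34.57.
F_1/F_2 = (L_1/L_2)/(d_1/d_2)² = 34.57 / (1.50)² = 15.37.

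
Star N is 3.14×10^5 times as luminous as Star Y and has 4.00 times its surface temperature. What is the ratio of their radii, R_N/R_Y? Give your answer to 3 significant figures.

35.0

L ∝ R²T⁴ gives R ∝ √L / T², so
R_N/R_Y = √(3.14×10^5) / (4.00)² = 560.4 / 16.00 = 35.02.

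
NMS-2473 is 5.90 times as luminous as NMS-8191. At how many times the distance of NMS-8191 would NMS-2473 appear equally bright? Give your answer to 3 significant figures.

2.43

Equal flux requires L_NMS-2473/d_NMS-2473² = L_NMS-8191/d_NMS-8191², so d_NMS-2473/d_NMS-8191 = √(L_NMS-2473/L_NMS-8191)
= √(5.90) = 2.429.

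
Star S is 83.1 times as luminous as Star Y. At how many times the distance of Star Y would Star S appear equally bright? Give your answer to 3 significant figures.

9.12

Equal flux requires L_S/d_S² = L_Y/d_Y², so d_S/d_Y = √(L_S/L_Y)
= √(83.1) = 9.116.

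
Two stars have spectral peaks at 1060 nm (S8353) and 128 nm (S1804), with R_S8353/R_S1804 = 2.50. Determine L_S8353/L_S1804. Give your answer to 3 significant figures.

0.00133

Wien's law gives T ∝ 1/λ_max, so T_S8353/T_S1804 = λ_S1804/λ_S8353 = 128/1060 = 0.1208.
Then L ∝ R²T⁴ gives L_S8353/L_S1804 = (2.50)² × (0.1208)⁴ = 6.250 × 2.126×10^-4 = 0.001329.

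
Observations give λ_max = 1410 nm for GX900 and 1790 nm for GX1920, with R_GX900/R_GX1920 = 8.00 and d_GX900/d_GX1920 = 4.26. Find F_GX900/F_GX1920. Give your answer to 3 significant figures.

9.16

Wien's law: T_GX900/T_GX1920 = λ_GX1920/λ_GX900 = 1790/1410 = 1.270.
L_GX900/L_GX1920 = (R_GX900/R_GX1920)²(T_GX900/T_GX1920)⁴ = (8.00)²(1.270)⁴ = 166.2.
F_GX900/F_GX1920 = (L_GX900/L_GX1920)/(d_GX900/d_GX1920)² = 166.2/(4.26)² = 9.160.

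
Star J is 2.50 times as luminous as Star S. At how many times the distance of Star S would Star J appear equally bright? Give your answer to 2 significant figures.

1.6

Equal flux requires L_J/d_J² = L_S/d_S², so d_J/d_S = √(L_J/L_S)
= √(2.50) = 1.581.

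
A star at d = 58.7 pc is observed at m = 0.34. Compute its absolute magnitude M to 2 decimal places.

-3.50

M = m − 5 log₁₀(d/10 pc) = 0.34 − 5 log₁₀(58.7/10)
  = 0.34 − 5 × 0.769 = 0.34 − 3.84 = -3.50.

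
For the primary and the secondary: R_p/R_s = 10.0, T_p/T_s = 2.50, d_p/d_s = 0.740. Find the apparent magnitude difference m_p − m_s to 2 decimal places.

-9.63

L_p/L_s = (10.0)²(2.50)⁴ = 3906.
F_p/F_s = (L_p/L_s)/(d_p/d_s)² = 3906/0.5476 = 7133.
m_p − m_s = −2.5 log₁₀(7133) = -9.63.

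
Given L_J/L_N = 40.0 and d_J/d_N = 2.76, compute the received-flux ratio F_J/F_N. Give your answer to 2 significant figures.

F = L/(4πd²), so F_J/F_N = (L_J/L_N) / (d_J/d_N)²
= 40.0 / (2.76)² = 40.0 / 7.618 = 5.251.

5.3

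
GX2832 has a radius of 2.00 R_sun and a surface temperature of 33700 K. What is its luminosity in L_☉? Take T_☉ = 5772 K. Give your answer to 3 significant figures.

L/L_☉ = (R/R_☉)² (T/T_☉)⁴ = (2.00)² × (33700/5772)⁴
       = 4.000 × (5.839)⁴ = 4.000 × 1162 = 4648.

4.65×10^3 L_☉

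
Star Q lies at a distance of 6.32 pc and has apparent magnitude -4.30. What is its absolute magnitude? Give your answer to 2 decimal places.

M = m − 5 log₁₀(d/10 pc) = -4.30 − 5 log₁₀(6.32/10)
  = -4.30 − 5 × -0.199 = -4.30 − -1.00 = -3.30.

-3.30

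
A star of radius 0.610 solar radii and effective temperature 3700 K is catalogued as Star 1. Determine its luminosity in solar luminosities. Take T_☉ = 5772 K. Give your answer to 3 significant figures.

L/L_☉ = (R/R_☉)² (T/T_☉)⁴ = (0.610)² × (3700/5772)⁴
       = 0.3721 × (0.6410)⁴ = 0.3721 × 0.1689 = 0.06283.

0.0628 solar luminosities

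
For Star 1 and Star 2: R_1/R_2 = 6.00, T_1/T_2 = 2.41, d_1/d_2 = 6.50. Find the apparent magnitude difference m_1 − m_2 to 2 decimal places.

-3.65

L_1/L_2 = (6.00)²(2.41)⁴ = 1214.
F_1/F_2 = (L_1/L_2)/(d_1/d_2)² = 1214/42.25 = 28.74.
m_1 − m_2 = −2.5 log₁₀(28.74) = -3.65.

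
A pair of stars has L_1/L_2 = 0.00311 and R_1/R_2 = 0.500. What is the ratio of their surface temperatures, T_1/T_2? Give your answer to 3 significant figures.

0.334

L ∝ R²T⁴ gives T ∝ (L/R²)^(1/4), so
T_1/T_2 = (0.00311 / 0.500²)^(1/4) = (0.01244)^(1/4) = 0.3340.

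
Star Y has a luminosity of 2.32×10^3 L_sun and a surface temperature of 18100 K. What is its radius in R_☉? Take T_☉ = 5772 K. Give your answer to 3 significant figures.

4.90 R_☉

R/R_☉ = √(L/L_☉) / (T/T_☉)² = √(2.32×10^3) / (3.136)²
       = 48.17 / 9.833 = 4.898.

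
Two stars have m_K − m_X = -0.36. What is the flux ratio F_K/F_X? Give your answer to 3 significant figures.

F_K/F_X = 10^(−(m_K − m_X)/2.5) = 10^(0.36/2.5) = 10^0.144 = 1.393.

1.39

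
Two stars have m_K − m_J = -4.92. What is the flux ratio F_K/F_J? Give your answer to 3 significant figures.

F_K/F_J = 10^(−(m_K − m_J)/2.5) = 10^(4.92/2.5) = 10^1.968 = 92.90.

92.9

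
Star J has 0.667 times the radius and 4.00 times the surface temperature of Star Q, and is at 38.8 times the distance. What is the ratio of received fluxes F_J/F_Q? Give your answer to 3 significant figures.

L_J/L_Q = (R_J/R_Q)²(T_J/T_Q)⁴ = (0.667)² × (4.00)⁴ = 113.9.
F_J/F_Q = (L_J/L_Q)/(d_J/d_Q)² = 113.9 / (38.8)² = 0.07565.

0.0757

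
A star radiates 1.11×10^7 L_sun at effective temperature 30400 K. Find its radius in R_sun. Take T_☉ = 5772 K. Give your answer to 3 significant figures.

R/R_☉ = √(L/L_☉) / (T/T_☉)² = √(1.11×10^7) / (5.267)²
       = 3332 / 27.74 = 120.1.

120 R_sun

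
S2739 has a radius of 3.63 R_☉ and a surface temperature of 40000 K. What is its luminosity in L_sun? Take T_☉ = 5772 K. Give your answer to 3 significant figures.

3.04×10^4 L_sun

L/L_☉ = (R/R_☉)² (T/T_☉)⁴ = (3.63)² × (40000/5772)⁴
       = 13.18 × (6.930)⁴ = 13.18 × 2306 = 3.039×10^4.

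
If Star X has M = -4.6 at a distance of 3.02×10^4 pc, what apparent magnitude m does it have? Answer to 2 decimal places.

m = M + 5 log₁₀(d/10 pc) = -4.6 + 5 log₁₀(3.02×10^4/10)
  = -4.6 + 5 × 3.480 = -4.6 + 17.40 = 12.80.

12.80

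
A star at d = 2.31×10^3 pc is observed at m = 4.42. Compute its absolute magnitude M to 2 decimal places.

-7.40

M = m − 5 log₁₀(d/10 pc) = 4.42 − 5 log₁₀(2.31×10^3/10)
  = 4.42 − 5 × 2.364 = 4.42 − 11.82 = -7.40.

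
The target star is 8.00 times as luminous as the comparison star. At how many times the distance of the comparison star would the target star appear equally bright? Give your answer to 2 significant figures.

2.8

Equal flux requires L_t/d_t² = L_c/d_c², so d_t/d_c = √(L_t/L_c)
= √(8.00) = 2.828.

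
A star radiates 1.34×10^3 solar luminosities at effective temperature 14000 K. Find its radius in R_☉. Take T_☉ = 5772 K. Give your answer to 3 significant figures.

R/R_☉ = √(L/L_☉) / (T/T_☉)² = √(1.34×10^3) / (2.426)²
       = 36.61 / 5.883 = 6.222.

6.22 R_☉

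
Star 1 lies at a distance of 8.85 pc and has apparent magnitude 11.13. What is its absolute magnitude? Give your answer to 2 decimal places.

11.40

M = m − 5 log₁₀(d/10 pc) = 11.13 − 5 log₁₀(8.85/10)
  = 11.13 − 5 × -0.053 = 11.13 − -0.27 = 11.40.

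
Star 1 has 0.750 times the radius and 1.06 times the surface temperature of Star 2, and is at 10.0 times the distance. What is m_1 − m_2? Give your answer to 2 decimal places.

L_1/L_2 = (0.750)²(1.06)⁴ = 0.7101.
F_1/F_2 = (L_1/L_2)/(d_1/d_2)² = 0.7101/100.0 = 0.007101.
m_1 − m_2 = −2.5 log₁₀(0.007101) = 5.37.

5.37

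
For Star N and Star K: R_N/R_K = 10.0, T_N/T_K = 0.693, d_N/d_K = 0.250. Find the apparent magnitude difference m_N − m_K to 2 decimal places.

-6.42

L_N/L_K = (10.0)²(0.693)⁴ = 23.06.
F_N/F_K = (L_N/L_K)/(d_N/d_K)² = 23.06/0.06250 = 369.0.
m_N − m_K = −2.5 log₁₀(369.0) = -6.42.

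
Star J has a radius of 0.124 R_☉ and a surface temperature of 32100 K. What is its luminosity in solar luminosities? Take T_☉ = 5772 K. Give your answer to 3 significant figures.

14.7 solar luminosities

L/L_☉ = (R/R_☉)² (T/T_☉)⁴ = (0.124)² × (32100/5772)⁴
       = 0.01538 × (5.561)⁴ = 0.01538 × 956.6 = 14.71.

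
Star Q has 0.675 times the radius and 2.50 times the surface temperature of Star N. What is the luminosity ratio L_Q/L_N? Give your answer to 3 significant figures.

From the Stefan–Boltzmann law, L ∝ R²T⁴, so
L_Q/L_N = (R_Q/R_N)² (T_Q/T_N)⁴ = (0.675)² × (2.50)⁴ = 0.4556 × 39.06 = 17.80.

17.8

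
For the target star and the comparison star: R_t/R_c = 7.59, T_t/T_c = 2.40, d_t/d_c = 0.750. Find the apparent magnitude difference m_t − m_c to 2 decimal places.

L_t/L_c = (7.59)²(2.40)⁴ = 1911.
F_t/F_c = (L_t/L_c)/(d_t/d_c)² = 1911/0.5625 = 3398.
m_t − m_c = −2.5 log₁₀(3398) = -8.83.

-8.83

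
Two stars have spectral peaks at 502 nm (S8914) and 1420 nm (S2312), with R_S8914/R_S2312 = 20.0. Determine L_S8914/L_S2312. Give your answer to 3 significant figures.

Wien's law gives T ∝ 1/λ_max, so T_S8914/T_S2312 = λ_S2312/λ_S8914 = 1420/502 = 2.829.
Then L ∝ R²T⁴ gives L_S8914/L_S2312 = (20.0)² × (2.829)⁴ = 400.0 × 64.02 = 2.561×10^4.

2.56×10^4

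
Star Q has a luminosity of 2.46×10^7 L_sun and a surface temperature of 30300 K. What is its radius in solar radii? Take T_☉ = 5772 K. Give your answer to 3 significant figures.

R/R_☉ = √(L/L_☉) / (T/T_☉)² = √(2.46×10^7) / (5.249)²
       = 4960 / 27.56 = 180.0.

180 solar radii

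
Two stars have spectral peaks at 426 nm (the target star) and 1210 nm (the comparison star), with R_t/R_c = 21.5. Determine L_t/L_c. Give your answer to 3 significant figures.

Wien's law gives T ∝ 1/λ_max, so T_t/T_c = λ_c/λ_t = 1210/426 = 2.840.
Then L ∝ R²T⁴ gives L_t/L_c = (21.5)² × (2.840)⁴ = 462.2 × 65.09 = 3.009×10^4.

3.01×10^4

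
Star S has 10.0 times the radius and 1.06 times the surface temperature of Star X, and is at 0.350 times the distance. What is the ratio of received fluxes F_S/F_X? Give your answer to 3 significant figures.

1.03×10^3

L_S/L_X = (R_S/R_X)²(T_S/T_X)⁴ = (10.0)² × (1.06)⁴ = 126.2.
F_S/F_X = (L_S/L_X)/(d_S/d_X)² = 126.2 / (0.350)² = 1031.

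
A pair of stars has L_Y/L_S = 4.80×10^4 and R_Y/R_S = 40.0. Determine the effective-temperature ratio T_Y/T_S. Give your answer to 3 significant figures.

2.34

L ∝ R²T⁴ gives T ∝ (L/R²)^(1/4), so
T_Y/T_S = (4.80×10^4 / 40.0²)^(1/4) = (30.00)^(1/4) = 2.340.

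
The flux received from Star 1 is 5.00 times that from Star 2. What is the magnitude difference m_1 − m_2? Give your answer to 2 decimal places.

m_1 − m_2 = −2.5 log₁₀(F_1/F_2) = −2.5 log₁₀(5.00) = −2.5 × (0.699) = -1.747.

-1.75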